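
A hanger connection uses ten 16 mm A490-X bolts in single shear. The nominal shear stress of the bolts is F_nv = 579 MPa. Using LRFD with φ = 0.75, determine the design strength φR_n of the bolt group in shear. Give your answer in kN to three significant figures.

873 kN

A_b = π × 16² / 4 = 201.1 mm².
R_n = F_nv · A_b · n · n_s = 579 × 201.1 × 10 × 1 / 1000 = 1164 kN.
Design strength φR_n = 0.75 × 1164 = 873 kN.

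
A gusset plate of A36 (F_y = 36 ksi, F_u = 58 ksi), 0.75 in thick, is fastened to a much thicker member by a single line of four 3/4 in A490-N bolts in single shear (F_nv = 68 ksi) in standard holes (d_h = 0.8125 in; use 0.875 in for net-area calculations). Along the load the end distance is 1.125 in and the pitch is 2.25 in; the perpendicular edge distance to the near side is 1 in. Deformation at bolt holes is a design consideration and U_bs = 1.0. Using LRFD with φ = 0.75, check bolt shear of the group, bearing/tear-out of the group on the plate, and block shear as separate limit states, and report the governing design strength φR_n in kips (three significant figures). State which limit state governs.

90.1 kips (bolt shear governs)

Bolt shear: A_b = π·0.75²/4 = 0.4418 in²; R_n = 68 × 0.4418 × 4 × 1 = 120.2 kips → 0.75 × 120.2 = 90.1 kips.
Bearing: edge l_c = 0.7188, r_n = 37.52 kips; interior l_c = 1.438, r_n = 75.04 kips; R_n = 37.52 + 3·75.04 = 262.6 kips → 197 kips.
Block shear: A_gv = 5.906, A_nv = 3.609, A_nt = 0.4219 in²; R_n = min(0.6F_uA_nv, 0.6F_yA_gv) + U_bs·F_u·A_nt = 150.1 kips → 113 kips.
Bolt shear governs: 90.1 kips.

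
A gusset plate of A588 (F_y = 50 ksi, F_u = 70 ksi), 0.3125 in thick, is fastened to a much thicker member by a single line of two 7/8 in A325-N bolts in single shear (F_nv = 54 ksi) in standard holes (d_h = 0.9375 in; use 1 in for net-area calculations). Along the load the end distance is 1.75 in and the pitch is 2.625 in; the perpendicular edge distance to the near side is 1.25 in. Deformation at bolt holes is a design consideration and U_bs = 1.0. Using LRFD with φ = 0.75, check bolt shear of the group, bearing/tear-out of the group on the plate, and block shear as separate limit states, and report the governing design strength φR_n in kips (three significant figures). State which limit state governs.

Bolt shear: A_b = π·0.875²/4 = 0.6013 in²; R_n = 54 × 0.6013 × 2 × 1 = 64.94 kips → 0.75 × 64.94 = 48.7 kips.
Bearing: edge l_c = 1.281, r_n = 33.63 kips; interior l_c = 1.688, r_n = 44.3 kips; R_n = 33.63 + 1·44.3 = 77.93 kips → 58.4 kips.
Block shear: A_gv = 1.367, A_nv = 0.8984, A_nt = 0.2344 in²; R_n = min(0.6F_uA_nv, 0.6F_yA_gv) + U_bs·F_u·A_nt = 54.14 kips → 40.6 kips.
Block shear governs: 40.6 kips.

40.6 kips (block shear governs)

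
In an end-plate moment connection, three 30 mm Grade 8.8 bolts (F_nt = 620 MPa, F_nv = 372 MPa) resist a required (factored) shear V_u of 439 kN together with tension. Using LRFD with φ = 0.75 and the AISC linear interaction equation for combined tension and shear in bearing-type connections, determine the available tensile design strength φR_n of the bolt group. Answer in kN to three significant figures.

550 kN

A_b = π·30²/4 = 706.9 mm²; f_rv = 439 × 1000 / (3 × 706.9) = 207 MPa.
F'_nt = 1.3 F_nt − (F_nt / φF_nv) f_rv = 1.3·620 − (620/(0.75·372))·207 = 346 MPa, capped at F_nt → F'_nt = 346 MPa.
R_n = F'_nt · A_b · n = 346 × 706.9 × 3 / 1000 = 733.6 kN.
Design strength φR_n = 0.75 × 733.6 = 550 kN.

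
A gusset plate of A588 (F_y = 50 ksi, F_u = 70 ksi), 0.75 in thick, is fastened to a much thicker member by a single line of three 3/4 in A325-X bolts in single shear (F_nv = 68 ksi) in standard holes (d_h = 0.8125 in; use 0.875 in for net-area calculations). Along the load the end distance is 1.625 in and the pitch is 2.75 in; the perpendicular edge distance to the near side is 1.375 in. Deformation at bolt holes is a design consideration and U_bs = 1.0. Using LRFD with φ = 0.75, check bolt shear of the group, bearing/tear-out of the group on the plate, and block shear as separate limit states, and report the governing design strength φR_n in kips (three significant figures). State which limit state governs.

Bolt shear: A_b = π·0.75²/4 = 0.4418 in²; R_n = 68 × 0.4418 × 3 × 1 = 90.12 kips → 0.75 × 90.12 = 67.6 kips.
Bearing: edge l_c = 1.219, r_n = 76.78 kips; interior l_c = 1.938, r_n = 94.5 kips; R_n = 76.78 + 2·94.5 = 265.8 kips → 199 kips.
Block shear: A_gv = 5.344, A_nv = 3.703, A_nt = 0.7031 in²; R_n = min(0.6F_uA_nv, 0.6F_yA_gv) + U_bs·F_u·A_nt = 204.8 kips → 154 kips.
Bolt shear governs: 67.6 kips.

67.6 kips (bolt shear governs)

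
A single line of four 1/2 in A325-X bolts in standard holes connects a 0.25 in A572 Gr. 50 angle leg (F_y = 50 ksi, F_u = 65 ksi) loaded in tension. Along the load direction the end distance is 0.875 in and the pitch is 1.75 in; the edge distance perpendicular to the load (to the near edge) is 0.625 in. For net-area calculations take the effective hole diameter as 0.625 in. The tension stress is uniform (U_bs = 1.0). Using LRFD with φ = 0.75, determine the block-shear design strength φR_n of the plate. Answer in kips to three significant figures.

32.6 kips

Shear plane L_v = 0.875 + 3·1.75 = 6.125 in; A_gv = 6.125 × 0.25 = 1.531 in².
A_nv = (6.125 − 3.5·0.625) × 0.25 = 0.9844 in².
A_nt = (0.625 − 0.5·0.625) × 0.25 = 0.07812 in².
0.6 F_u A_nv = 38.39 kips; 0.6 F_y A_gv = 45.94 kips → shear rupture governs the shear term.
R_n = 38.39 + 1.0 × 65 × 0.07812 = 43.47 kips.
Design strength φR_n = 0.75 × 43.47 = 32.6 kips.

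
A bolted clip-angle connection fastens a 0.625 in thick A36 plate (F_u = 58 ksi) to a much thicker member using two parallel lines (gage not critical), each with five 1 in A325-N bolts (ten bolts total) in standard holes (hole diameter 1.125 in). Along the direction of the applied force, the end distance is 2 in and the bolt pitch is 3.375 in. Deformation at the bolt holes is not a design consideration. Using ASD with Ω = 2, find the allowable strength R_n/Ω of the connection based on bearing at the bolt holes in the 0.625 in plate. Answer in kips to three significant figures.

Per bolt r_n = 1.5 l_c t F_u ≤ 3.0 d t F_u; upper limit = 3.0 × 1 × 0.625 × 58 = 108.8 kips.
Edge bolt: l_c = 2 − 1.125/2 = 1.438 in → 1.5 × 1.438 × 0.625 × 58 = 78.16 → r_n = 78.16 kips.
Interior bolts: l_c = 3.375 − 1.125 = 2.25 in → 1.5 × 2.25 × 0.625 × 58 = 122.3 → r_n = 108.8 kips.
R_n = 2 × 78.16 + 8 × 108.8 = 1026 kips.
Allowable strength R_n/Ω = 1026 / 2 = 513 kips.

513 kips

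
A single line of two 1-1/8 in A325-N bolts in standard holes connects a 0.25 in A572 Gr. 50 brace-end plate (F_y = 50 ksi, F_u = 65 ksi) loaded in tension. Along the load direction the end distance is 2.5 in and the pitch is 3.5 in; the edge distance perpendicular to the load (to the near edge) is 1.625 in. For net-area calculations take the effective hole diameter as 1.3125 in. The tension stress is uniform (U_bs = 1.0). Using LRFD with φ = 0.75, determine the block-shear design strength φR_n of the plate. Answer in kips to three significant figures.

41.3 kips

Shear plane L_v = 2.5 + 1·3.5 = 6 in; A_gv = 6 × 0.25 = 1.5 in².
A_nv = (6 − 1.5·1.3125) × 0.25 = 1.008 in².
A_nt = (1.625 − 0.5·1.3125) × 0.25 = 0.2422 in².
0.6 F_u A_nv = 39.3 kips; 0.6 F_y A_gv = 45 kips → shear rupture governs the shear term.
R_n = 39.3 + 1.0 × 65 × 0.2422 = 55.05 kips.
Design strength φR_n = 0.75 × 55.05 = 41.3 kips.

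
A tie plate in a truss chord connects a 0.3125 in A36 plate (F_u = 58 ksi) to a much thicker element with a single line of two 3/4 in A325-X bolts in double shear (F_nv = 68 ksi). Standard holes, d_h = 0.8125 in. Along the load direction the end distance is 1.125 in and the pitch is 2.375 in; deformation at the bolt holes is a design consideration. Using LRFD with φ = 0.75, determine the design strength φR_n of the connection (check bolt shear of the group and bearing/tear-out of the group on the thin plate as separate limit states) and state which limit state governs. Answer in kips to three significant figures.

36.2 kips (bearing governs)

Bolt shear: A_b = π·0.75²/4 = 0.4418 in²; R_n = 68 × 0.4418 × 2 × 2 = 120.2 kips → 0.75 × 120.2 = 90.1 kips.
Bearing (1.2 l_c t F_u ≤ 2.4 d t F_u): upper limit = 2.4·0.75·0.3125·58 = 32.62 kips.
  Edge l_c = 1.125 − 0.8125/2 = 0.7188 → r_n = 15.63 kips; interior l_c = 2.375 − 0.8125 = 1.562 → r_n = 32.62 kips.
  R_n,bearing = 1·15.63 + 1·32.62 = 48.26 kips → 0.75 × 48.26 = 36.2 kips.
Bearing governs: 36.2 kips.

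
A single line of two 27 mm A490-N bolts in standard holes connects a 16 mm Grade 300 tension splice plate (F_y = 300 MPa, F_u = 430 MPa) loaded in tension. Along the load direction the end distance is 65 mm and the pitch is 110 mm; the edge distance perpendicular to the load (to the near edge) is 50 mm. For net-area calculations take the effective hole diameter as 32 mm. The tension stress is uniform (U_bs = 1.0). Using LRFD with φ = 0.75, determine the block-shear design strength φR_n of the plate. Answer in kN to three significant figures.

Shear plane L_v = 65 + 1·110 = 175 mm; A_gv = 175 × 16 = 2800 mm².
A_nv = (175 − 1.5·32) × 16 = 2032 mm².
A_nt = (50 − 0.5·32) × 16 = 544 mm².
0.6 F_u A_nv = 524.3 kN; 0.6 F_y A_gv = 504 kN → shear yielding governs the shear term.
R_n = 504 + 1.0 × 430 × 544 / 1000 = 737.9 kN.
Design strength φR_n = 0.75 × 737.9 = 553 kN.

553 kN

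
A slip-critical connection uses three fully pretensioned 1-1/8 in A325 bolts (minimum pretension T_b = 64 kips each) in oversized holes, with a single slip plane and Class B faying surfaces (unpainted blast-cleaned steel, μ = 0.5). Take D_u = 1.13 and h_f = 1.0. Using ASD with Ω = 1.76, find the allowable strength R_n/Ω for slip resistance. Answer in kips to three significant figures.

61.6 kips

R_n = μ · D_u · h_f · T_b · n_s · n_b = 0.5 × 1.13 × 1.0 × 64 × 1 × 3 = 108.5 kips.
Allowable strength R_n/Ω = 108.5 / 1.76 = 61.6 kips.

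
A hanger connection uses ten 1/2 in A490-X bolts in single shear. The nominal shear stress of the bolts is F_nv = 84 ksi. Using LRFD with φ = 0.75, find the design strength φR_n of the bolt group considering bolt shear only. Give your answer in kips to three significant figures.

A_b = π × 0.5² / 4 = 0.1963 in².
R_n = F_nv · A_b · n · n_s = 84 × 0.1963 × 10 × 1 = 164.9 kips.
Design strength φR_n = 0.75 × 164.9 = 124 kips.

124 kips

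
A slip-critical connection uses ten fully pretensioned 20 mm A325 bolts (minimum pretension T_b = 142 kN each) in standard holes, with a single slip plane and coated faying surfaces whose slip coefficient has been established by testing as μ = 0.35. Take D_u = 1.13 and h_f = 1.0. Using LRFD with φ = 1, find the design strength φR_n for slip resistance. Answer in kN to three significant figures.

562 kN

R_n = μ · D_u · h_f · T_b · n_s · n_b = 0.35 × 1.13 × 1.0 × 142 × 1 × 10 = 561.6 kN.
Design strength φR_n = 1 × 561.6 = 562 kN.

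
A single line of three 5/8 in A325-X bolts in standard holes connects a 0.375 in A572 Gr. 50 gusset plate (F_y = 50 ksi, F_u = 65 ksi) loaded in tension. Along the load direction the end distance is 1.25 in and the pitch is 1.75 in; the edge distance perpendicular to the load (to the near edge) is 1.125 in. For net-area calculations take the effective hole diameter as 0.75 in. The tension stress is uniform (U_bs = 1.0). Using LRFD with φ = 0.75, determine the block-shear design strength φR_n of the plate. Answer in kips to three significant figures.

Shear plane L_v = 1.25 + 2·1.75 = 4.75 in; A_gv = 4.75 × 0.375 = 1.781 in².
A_nv = (4.75 − 2.5·0.75) × 0.375 = 1.078 in².
A_nt = (1.125 − 0.5·0.75) × 0.375 = 0.2812 in².
0.6 F_u A_nv = 42.05 kips; 0.6 F_y A_gv = 53.44 kips → shear rupture governs the shear term.
R_n = 42.05 + 1.0 × 65 × 0.2812 = 60.33 kips.
Design strength φR_n = 0.75 × 60.33 = 45.2 kips.

45.2 kips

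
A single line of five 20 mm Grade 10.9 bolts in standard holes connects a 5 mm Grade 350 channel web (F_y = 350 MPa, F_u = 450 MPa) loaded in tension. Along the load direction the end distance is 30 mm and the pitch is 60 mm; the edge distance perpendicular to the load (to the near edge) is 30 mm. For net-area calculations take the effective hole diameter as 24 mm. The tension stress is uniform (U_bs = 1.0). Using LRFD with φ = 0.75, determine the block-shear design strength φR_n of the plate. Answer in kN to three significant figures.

194 kN

Shear plane L_v = 30 + 4·60 = 270 mm; A_gv = 270 × 5 = 1350 mm².
A_nv = (270 − 4.5·24) × 5 = 810 mm².
A_nt = (30 − 0.5·24) × 5 = 90 mm².
0.6 F_u A_nv = 218.7 kN; 0.6 F_y A_gv = 283.5 kN → shear rupture governs the shear term.
R_n = 218.7 + 1.0 × 450 × 90 / 1000 = 259.2 kN.
Design strength φR_n = 0.75 × 259.2 = 194 kN.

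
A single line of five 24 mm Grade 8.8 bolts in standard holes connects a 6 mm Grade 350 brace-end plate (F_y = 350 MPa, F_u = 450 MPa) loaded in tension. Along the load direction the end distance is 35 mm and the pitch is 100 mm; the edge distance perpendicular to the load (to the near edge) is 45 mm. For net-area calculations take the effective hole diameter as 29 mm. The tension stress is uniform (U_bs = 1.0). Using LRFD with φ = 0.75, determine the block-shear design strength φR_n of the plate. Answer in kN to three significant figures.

Shear plane L_v = 35 + 4·100 = 435 mm; A_gv = 435 × 6 = 2610 mm².
A_nv = (435 − 4.5·29) × 6 = 1827 mm².
A_nt = (45 − 0.5·29) × 6 = 183 mm².
0.6 F_u A_nv = 493.3 kN; 0.6 F_y A_gv = 548.1 kN → shear rupture governs the shear term.
R_n = 493.3 + 1.0 × 450 × 183 / 1000 = 575.6 kN.
Design strength φR_n = 0.75 × 575.6 = 432 kN.

432 kN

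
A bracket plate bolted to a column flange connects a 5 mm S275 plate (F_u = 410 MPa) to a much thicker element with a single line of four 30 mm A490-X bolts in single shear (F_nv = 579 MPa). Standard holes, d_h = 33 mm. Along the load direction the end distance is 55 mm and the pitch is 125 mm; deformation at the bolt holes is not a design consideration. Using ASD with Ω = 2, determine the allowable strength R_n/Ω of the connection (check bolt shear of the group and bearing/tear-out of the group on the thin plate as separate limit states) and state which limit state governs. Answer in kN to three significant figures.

336 kN (bearing governs)

Bolt shear: A_b = π·30²/4 = 706.9 mm²; R_n = 579 × 706.9 × 4 × 1 / 1000 = 1637 kN → 1637 / 2 = 819 kN.
Bearing (1.5 l_c t F_u ≤ 3.0 d t F_u): upper limit = 3.0·30·5·410 / 1000 = 184.5 kN.
  Edge l_c = 55 − 33/2 = 38.5 → r_n = 118.4 kN; interior l_c = 125 − 33 = 92 → r_n = 184.5 kN.
  R_n,bearing = 1·118.4 + 3·184.5 = 671.9 kN → 671.9 / 2 = 336 kN.
Bearing governs: 336 kN.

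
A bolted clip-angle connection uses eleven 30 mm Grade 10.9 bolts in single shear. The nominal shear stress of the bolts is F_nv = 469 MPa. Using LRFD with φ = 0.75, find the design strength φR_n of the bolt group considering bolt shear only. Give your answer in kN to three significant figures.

2740 kN

A_b = π × 30² / 4 = 706.9 mm².
R_n = F_nv · A_b · n · n_s = 469 × 706.9 × 11 × 1 / 1000 = 3647 kN.
Design strength φR_n = 0.75 × 3647 = 2740 kN.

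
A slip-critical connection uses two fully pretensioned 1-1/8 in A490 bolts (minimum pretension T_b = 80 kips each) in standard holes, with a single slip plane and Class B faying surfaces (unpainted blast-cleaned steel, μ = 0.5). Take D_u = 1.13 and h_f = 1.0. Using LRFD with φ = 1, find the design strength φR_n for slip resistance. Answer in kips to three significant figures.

R_n = μ · D_u · h_f · T_b · n_s · n_b = 0.5 × 1.13 × 1.0 × 80 × 1 × 2 = 90.4 kips.
Design strength φR_n = 1 × 90.4 = 90.4 kips.

90.4 kips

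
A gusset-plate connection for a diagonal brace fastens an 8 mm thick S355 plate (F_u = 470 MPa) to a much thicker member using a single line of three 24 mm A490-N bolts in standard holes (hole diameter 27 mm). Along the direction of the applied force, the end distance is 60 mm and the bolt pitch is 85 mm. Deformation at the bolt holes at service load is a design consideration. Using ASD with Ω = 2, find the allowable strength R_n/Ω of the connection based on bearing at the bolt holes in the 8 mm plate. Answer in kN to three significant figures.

321 kN

Per bolt r_n = 1.2 l_c t F_u ≤ 2.4 d t F_u; upper limit = 2.4 × 24 × 8 × 470 / 1000 = 216.6 kN.
Edge bolt: l_c = 60 − 27/2 = 46.5 mm → 1.2 × 46.5 × 8 × 470 / 1000 = 209.8 → r_n = 209.8 kN.
Interior bolts: l_c = 85 − 27 = 58 mm → 1.2 × 58 × 8 × 470 / 1000 = 261.7 → r_n = 216.6 kN.
R_n = 1 × 209.8 + 2 × 216.6 = 643 kN.
Allowable strength R_n/Ω = 643 / 2 = 321 kN.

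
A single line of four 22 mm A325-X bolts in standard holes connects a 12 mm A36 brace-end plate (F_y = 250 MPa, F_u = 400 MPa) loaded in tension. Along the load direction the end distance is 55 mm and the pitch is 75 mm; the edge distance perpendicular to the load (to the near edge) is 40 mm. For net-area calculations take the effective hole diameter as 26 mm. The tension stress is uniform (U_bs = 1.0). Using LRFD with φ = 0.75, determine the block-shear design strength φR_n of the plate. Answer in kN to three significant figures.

Shear plane L_v = 55 + 3·75 = 280 mm; A_gv = 280 × 12 = 3360 mm².
A_nv = (280 − 3.5·26) × 12 = 2268 mm².
A_nt = (40 − 0.5·26) × 12 = 324 mm².
0.6 F_u A_nv = 544.3 kN; 0.6 F_y A_gv = 504 kN → shear yielding governs the shear term.
R_n = 504 + 1.0 × 400 × 324 / 1000 = 633.6 kN.
Design strength φR_n = 0.75 × 633.6 = 475 kN.

475 kN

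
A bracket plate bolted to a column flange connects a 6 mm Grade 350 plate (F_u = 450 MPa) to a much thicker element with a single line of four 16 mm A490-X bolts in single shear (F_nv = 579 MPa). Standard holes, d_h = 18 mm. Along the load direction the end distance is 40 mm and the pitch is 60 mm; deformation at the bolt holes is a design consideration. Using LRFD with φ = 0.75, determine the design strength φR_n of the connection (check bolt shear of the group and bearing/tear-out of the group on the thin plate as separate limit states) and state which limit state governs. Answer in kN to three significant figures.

309 kN (bearing governs)

Bolt shear: A_b = π·16²/4 = 201.1 mm²; R_n = 579 × 201.1 × 4 × 1 / 1000 = 465.7 kN → 0.75 × 465.7 = 349 kN.
Bearing (1.2 l_c t F_u ≤ 2.4 d t F_u): upper limit = 2.4·16·6·450 / 1000 = 103.7 kN.
  Edge l_c = 40 − 18/2 = 31 → r_n = 100.4 kN; interior l_c = 60 − 18 = 42 → r_n = 103.7 kN.
  R_n,bearing = 1·100.4 + 3·103.7 = 411.5 kN → 0.75 × 411.5 = 309 kN.
Bearing governs: 309 kN.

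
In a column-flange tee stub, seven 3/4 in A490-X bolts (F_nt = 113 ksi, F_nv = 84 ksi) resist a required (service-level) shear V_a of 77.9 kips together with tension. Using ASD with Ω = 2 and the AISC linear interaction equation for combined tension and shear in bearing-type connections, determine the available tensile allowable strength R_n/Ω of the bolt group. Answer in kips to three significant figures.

A_b = π·0.75²/4 = 0.4418 in²; f_rv = 77.9 / (7 × 0.4418) = 25.19 ksi.
F'_nt = 1.3 F_nt − (Ω F_nt / F_nv) f_rv = 1.3·113 − (2·113/84)·25.19 = 79.13 ksi, capped at F_nt → F'_nt = 79.13 ksi.
R_n = F'_nt · A_b · n = 79.13 × 0.4418 × 7 = 244.7 kips.
Allowable strength R_n/Ω = 244.7 / 2 = 122 kips.

122 kips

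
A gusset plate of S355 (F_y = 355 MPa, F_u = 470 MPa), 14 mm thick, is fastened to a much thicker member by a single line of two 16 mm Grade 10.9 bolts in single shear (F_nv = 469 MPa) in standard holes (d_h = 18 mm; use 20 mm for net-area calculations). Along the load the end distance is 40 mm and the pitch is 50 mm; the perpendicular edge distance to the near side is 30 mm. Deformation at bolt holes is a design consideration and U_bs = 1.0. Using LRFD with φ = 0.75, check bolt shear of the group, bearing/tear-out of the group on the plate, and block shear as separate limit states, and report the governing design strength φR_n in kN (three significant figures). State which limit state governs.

141 kN (bolt shear governs)

Bolt shear: A_b = π·16²/4 = 201.1 mm²; R_n = 469 × 201.1 × 2 × 1 / 1000 = 188.6 kN → 0.75 × 188.6 = 141 kN.
Bearing: edge l_c = 31, r_n = 244.8 kN; interior l_c = 32, r_n = 252.7 kN; R_n = 244.8 + 1·252.7 = 497.4 kN → 373 kN.
Block shear: A_gv = 1260, A_nv = 840, A_nt = 280 mm²; R_n = min(0.6F_uA_nv, 0.6F_yA_gv) + U_bs·F_u·A_nt = 368.5 kN → 276 kN.
Bolt shear governs: 141 kN.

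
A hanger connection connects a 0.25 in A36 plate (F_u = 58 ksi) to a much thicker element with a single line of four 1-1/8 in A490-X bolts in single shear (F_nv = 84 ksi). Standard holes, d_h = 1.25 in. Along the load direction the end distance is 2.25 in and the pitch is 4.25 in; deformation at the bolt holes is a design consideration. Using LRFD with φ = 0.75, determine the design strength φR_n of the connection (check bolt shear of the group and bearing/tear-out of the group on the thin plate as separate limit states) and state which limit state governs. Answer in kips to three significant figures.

Bolt shear: A_b = π·1.125²/4 = 0.994 in²; R_n = 84 × 0.994 × 4 × 1 = 334 kips → 0.75 × 334 = 250 kips.
Bearing (1.2 l_c t F_u ≤ 2.4 d t F_u): upper limit = 2.4·1.125·0.25·58 = 39.15 kips.
  Edge l_c = 2.25 − 1.25/2 = 1.625 → r_n = 28.27 kips; interior l_c = 4.25 − 1.25 = 3 → r_n = 39.15 kips.
  R_n,bearing = 1·28.27 + 3·39.15 = 145.7 kips → 0.75 × 145.7 = 109 kips.
Bearing governs: 109 kips.

109 kips (bearing governs)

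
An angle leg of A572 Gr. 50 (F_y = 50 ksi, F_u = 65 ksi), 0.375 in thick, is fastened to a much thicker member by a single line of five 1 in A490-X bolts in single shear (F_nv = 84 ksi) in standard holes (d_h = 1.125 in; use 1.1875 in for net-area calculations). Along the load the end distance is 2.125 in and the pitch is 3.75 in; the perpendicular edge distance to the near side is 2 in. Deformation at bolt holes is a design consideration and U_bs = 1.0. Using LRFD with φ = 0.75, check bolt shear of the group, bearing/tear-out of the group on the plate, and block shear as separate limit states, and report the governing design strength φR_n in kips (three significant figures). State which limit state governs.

155 kips (block shear governs)

Bolt shear: A_b = π·1²/4 = 0.7854 in²; R_n = 84 × 0.7854 × 5 × 1 = 329.9 kips → 0.75 × 329.9 = 247 kips.
Bearing: edge l_c = 1.562, r_n = 45.7 kips; interior l_c = 2.625, r_n = 58.5 kips; R_n = 45.7 + 4·58.5 = 279.7 kips → 210 kips.
Block shear: A_gv = 6.422, A_nv = 4.418, A_nt = 0.5273 in²; R_n = min(0.6F_uA_nv, 0.6F_yA_gv) + U_bs·F_u·A_nt = 206.6 kips → 155 kips.
Block shear governs: 155 kips.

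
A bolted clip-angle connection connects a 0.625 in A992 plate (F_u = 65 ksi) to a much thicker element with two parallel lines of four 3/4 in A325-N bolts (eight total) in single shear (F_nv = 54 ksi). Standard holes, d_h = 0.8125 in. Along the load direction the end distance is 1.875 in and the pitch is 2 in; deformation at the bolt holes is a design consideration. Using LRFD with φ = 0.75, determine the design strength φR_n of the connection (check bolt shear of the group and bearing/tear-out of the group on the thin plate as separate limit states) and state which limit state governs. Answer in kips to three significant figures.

Bolt shear: A_b = π·0.75²/4 = 0.4418 in²; R_n = 54 × 0.4418 × 8 × 1 = 190.9 kips → 0.75 × 190.9 = 143 kips.
Bearing (1.2 l_c t F_u ≤ 2.4 d t F_u): upper limit = 2.4·0.75·0.625·65 = 73.12 kips.
  Edge l_c = 1.875 − 0.8125/2 = 1.469 → r_n = 71.6 kips; interior l_c = 2 − 0.8125 = 1.188 → r_n = 57.89 kips.
  R_n,bearing = 2·71.6 + 6·57.89 = 490.5 kips → 0.75 × 490.5 = 368 kips.
Bolt shear governs: 143 kips.

143 kips (bolt shear governs)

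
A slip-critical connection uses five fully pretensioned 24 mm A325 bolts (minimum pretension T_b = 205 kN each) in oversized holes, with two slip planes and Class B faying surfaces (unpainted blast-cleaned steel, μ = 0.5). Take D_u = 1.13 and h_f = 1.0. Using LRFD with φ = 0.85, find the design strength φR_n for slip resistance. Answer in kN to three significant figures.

R_n = μ · D_u · h_f · T_b · n_s · n_b = 0.5 × 1.13 × 1.0 × 205 × 2 × 5 = 1158 kN.
Design strength φR_n = 0.85 × 1158 = 985 kN.

985 kN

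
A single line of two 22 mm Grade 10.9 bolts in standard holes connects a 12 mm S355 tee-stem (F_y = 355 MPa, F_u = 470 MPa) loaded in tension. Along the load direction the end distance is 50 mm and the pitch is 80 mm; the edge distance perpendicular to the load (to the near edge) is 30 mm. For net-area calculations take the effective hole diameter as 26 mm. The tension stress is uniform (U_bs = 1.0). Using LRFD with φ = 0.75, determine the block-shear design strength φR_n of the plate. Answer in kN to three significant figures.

303 kN

Shear plane L_v = 50 + 1·80 = 130 mm; A_gv = 130 × 12 = 1560 mm².
A_nv = (130 − 1.5·26) × 12 = 1092 mm².
A_nt = (30 − 0.5·26) × 12 = 204 mm².
0.6 F_u A_nv = 307.9 kN; 0.6 F_y A_gv = 332.3 kN → shear rupture governs the shear term.
R_n = 307.9 + 1.0 × 470 × 204 / 1000 = 403.8 kN.
Design strength φR_n = 0.75 × 403.8 = 303 kN.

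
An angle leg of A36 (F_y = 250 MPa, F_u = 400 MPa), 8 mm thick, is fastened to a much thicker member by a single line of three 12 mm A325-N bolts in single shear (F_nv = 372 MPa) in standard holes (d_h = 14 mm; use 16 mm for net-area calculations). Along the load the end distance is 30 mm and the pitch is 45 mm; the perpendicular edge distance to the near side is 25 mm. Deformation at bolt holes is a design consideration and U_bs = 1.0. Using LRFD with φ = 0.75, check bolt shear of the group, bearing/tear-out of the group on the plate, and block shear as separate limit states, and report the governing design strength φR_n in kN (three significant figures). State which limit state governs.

Bolt shear: A_b = π·12²/4 = 113.1 mm²; R_n = 372 × 113.1 × 3 × 1 / 1000 = 126.2 kN → 0.75 × 126.2 = 94.7 kN.
Bearing: edge l_c = 23, r_n = 88.32 kN; interior l_c = 31, r_n = 92.16 kN; R_n = 88.32 + 2·92.16 = 272.6 kN → 204 kN.
Block shear: A_gv = 960, A_nv = 640, A_nt = 136 mm²; R_n = min(0.6F_uA_nv, 0.6F_yA_gv) + U_bs·F_u·A_nt = 198.4 kN → 149 kN.
Bolt shear governs: 94.7 kN.

94.7 kN (bolt shear governs)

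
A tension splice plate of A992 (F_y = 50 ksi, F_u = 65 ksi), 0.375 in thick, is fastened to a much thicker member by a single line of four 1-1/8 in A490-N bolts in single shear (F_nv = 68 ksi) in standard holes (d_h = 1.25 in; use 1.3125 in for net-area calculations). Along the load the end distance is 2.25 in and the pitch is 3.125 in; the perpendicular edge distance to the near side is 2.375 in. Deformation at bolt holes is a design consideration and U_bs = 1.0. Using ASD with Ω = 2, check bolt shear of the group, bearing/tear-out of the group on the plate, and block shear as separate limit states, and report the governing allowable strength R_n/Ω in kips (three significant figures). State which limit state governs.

72.4 kips (block shear governs)

Bolt shear: A_b = π·1.125²/4 = 0.994 in²; R_n = 68 × 0.994 × 4 × 1 = 270.4 kips → 270.4 / 2 = 135 kips.
Bearing: edge l_c = 1.625, r_n = 47.53 kips; interior l_c = 1.875, r_n = 54.84 kips; R_n = 47.53 + 3·54.84 = 212.1 kips → 106 kips.
Block shear: A_gv = 4.359, A_nv = 2.637, A_nt = 0.6445 in²; R_n = min(0.6F_uA_nv, 0.6F_yA_gv) + U_bs·F_u·A_nt = 144.7 kips → 72.4 kips.
Block shear governs: 72.4 kips.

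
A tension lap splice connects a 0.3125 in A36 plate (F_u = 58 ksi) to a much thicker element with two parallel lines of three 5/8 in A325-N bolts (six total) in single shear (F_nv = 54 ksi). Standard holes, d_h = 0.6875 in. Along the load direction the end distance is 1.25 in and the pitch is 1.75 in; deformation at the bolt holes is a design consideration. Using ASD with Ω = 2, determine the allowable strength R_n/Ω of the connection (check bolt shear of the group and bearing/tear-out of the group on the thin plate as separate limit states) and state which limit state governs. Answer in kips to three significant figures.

Bolt shear: A_b = π·0.625²/4 = 0.3068 in²; R_n = 54 × 0.3068 × 6 × 1 = 99.4 kips → 99.4 / 2 = 49.7 kips.
Bearing (1.2 l_c t F_u ≤ 2.4 d t F_u): upper limit = 2.4·0.625·0.3125·58 = 27.19 kips.
  Edge l_c = 1.25 − 0.6875/2 = 0.9062 → r_n = 19.71 kips; interior l_c = 1.75 − 0.6875 = 1.062 → r_n = 23.11 kips.
  R_n,bearing = 2·19.71 + 4·23.11 = 131.9 kips → 131.9 / 2 = 65.9 kips.
Bolt shear governs: 49.7 kips.

49.7 kips (bolt shear governs)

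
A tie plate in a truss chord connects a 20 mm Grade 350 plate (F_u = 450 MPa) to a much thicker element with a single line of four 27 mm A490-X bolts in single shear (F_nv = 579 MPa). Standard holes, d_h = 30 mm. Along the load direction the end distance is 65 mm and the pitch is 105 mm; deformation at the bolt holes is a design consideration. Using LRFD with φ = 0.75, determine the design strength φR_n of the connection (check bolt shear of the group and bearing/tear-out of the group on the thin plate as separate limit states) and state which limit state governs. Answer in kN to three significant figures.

995 kN (bolt shear governs)

Bolt shear: A_b = π·27²/4 = 572.6 mm²; R_n = 579 × 572.6 × 4 × 1 / 1000 = 1326 kN → 0.75 × 1326 = 995 kN.
Bearing (1.2 l_c t F_u ≤ 2.4 d t F_u): upper limit = 2.4·27·20·450 / 1000 = 583.2 kN.
  Edge l_c = 65 − 30/2 = 50 → r_n = 540 kN; interior l_c = 105 − 30 = 75 → r_n = 583.2 kN.
  R_n,bearing = 1·540 + 3·583.2 = 2290 kN → 0.75 × 2290 = 1720 kN.
Bolt shear governs: 995 kN.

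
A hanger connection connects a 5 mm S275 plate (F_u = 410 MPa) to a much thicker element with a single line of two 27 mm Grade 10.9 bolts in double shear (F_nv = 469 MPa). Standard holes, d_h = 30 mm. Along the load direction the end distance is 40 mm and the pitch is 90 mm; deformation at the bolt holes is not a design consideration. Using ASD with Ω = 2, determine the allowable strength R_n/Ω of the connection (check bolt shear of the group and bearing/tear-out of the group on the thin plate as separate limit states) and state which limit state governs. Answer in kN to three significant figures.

121 kN (bearing governs)

Bolt shear: A_b = π·27²/4 = 572.6 mm²; R_n = 469 × 572.6 × 2 × 2 / 1000 = 1074 kN → 1074 / 2 = 537 kN.
Bearing (1.5 l_c t F_u ≤ 3.0 d t F_u): upper limit = 3.0·27·5·410 / 1000 = 166.1 kN.
  Edge l_c = 40 − 30/2 = 25 → r_n = 76.88 kN; interior l_c = 90 − 30 = 60 → r_n = 166.1 kN.
  R_n,bearing = 1·76.88 + 1·166.1 = 242.9 kN → 242.9 / 2 = 121 kN.
Bearing governs: 121 kN.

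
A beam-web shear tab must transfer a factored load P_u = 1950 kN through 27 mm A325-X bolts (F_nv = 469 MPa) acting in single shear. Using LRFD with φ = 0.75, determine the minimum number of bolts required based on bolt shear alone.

10 bolts

A_b = π·27²/4 = 572.6 mm².
Per-bolt design strength φR_n = 0.75 × 469 × 572.6 × 1 / 1000 = 201.4 kN.
n ≥ 1950 / 201.4 = 9.682 → use 10 bolts.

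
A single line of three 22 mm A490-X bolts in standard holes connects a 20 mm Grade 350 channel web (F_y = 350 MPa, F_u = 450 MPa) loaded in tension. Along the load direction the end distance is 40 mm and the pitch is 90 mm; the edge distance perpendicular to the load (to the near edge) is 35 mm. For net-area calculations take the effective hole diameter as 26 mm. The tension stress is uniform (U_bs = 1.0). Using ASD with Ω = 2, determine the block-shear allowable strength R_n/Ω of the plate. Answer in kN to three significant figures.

518 kN

Shear plane L_v = 40 + 2·90 = 220 mm; A_gv = 220 × 20 = 4400 mm².
A_nv = (220 − 2.5·26) × 20 = 3100 mm².
A_nt = (35 − 0.5·26) × 20 = 440 mm².
0.6 F_u A_nv = 837 kN; 0.6 F_y A_gv = 924 kN → shear rupture governs the shear term.
R_n = 837 + 1.0 × 450 × 440 / 1000 = 1035 kN.
Allowable strength R_n/Ω = 1035 / 2 = 518 kN.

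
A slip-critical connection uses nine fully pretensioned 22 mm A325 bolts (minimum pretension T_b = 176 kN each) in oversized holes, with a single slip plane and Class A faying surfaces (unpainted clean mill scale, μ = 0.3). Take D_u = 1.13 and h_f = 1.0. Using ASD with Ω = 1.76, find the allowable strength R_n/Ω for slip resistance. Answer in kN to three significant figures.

305 kN

R_n = μ · D_u · h_f · T_b · n_s · n_b = 0.3 × 1.13 × 1.0 × 176 × 1 × 9 = 537 kN.
Allowable strength R_n/Ω = 537 / 1.76 = 305 kN.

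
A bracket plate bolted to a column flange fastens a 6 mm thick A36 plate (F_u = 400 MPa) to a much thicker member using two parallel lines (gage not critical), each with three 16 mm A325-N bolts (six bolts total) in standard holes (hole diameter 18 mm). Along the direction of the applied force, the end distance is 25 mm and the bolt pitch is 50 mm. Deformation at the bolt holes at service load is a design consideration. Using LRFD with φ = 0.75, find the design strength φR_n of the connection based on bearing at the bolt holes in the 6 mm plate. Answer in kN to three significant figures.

Per bolt r_n = 1.2 l_c t F_u ≤ 2.4 d t F_u; upper limit = 2.4 × 16 × 6 × 400 / 1000 = 92.16 kN.
Edge bolt: l_c = 25 − 18/2 = 16 mm → 1.2 × 16 × 6 × 400 / 1000 = 46.08 → r_n = 46.08 kN.
Interior bolts: l_c = 50 − 18 = 32 mm → 1.2 × 32 × 6 × 400 / 1000 = 92.16 → r_n = 92.16 kN.
R_n = 2 × 46.08 + 4 × 92.16 = 460.8 kN.
Design strength φR_n = 0.75 × 460.8 = 346 kN.

346 kN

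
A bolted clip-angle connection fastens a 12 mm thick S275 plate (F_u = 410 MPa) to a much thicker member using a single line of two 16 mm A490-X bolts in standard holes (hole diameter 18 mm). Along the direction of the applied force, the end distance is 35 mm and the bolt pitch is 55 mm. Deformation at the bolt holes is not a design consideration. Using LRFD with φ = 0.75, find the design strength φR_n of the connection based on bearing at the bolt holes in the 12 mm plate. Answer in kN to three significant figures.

321 kN

Per bolt r_n = 1.5 l_c t F_u ≤ 3.0 d t F_u; upper limit = 3.0 × 16 × 12 × 410 / 1000 = 236.2 kN.
Edge bolt: l_c = 35 − 18/2 = 26 mm → 1.5 × 26 × 12 × 410 / 1000 = 191.9 → r_n = 191.9 kN.
Interior bolts: l_c = 55 − 18 = 37 mm → 1.5 × 37 × 12 × 410 / 1000 = 273.1 → r_n = 236.2 kN.
R_n = 1 × 191.9 + 1 × 236.2 = 428 kN.
Design strength φR_n = 0.75 × 428 = 321 kN.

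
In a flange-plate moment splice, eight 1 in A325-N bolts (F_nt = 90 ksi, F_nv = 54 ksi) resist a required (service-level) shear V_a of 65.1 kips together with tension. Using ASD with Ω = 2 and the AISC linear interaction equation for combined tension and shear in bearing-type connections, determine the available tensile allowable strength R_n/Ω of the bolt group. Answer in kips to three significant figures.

259 kips

A_b = π·1²/4 = 0.7854 in²; f_rv = 65.1 / (8 × 0.7854) = 10.36 ksi.
F'_nt = 1.3 F_nt − (Ω F_nt / F_nv) f_rv = 1.3·90 − (2·90/54)·10.36 = 82.46 ksi, capped at F_nt → F'_nt = 82.46 ksi.
R_n = F'_nt · A_b · n = 82.46 × 0.7854 × 8 = 518.1 kips.
Allowable strength R_n/Ω = 518.1 / 2 = 259 kips.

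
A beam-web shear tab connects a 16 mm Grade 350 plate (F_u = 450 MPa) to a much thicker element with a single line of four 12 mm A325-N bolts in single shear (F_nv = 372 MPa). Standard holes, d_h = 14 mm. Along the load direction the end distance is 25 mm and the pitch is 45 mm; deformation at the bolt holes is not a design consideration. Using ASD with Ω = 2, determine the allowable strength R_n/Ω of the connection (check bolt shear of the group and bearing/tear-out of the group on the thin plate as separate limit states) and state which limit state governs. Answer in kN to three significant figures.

Bolt shear: A_b = π·12²/4 = 113.1 mm²; R_n = 372 × 113.1 × 4 × 1 / 1000 = 168.3 kN → 168.3 / 2 = 84.1 kN.
Bearing (1.5 l_c t F_u ≤ 3.0 d t F_u): upper limit = 3.0·12·16·450 / 1000 = 259.2 kN.
  Edge l_c = 25 − 14/2 = 18 → r_n = 194.4 kN; interior l_c = 45 − 14 = 31 → r_n = 259.2 kN.
  R_n,bearing = 1·194.4 + 3·259.2 = 972 kN → 972 / 2 = 486 kN.
Bolt shear governs: 84.1 kN.

84.1 kN (bolt shear governs)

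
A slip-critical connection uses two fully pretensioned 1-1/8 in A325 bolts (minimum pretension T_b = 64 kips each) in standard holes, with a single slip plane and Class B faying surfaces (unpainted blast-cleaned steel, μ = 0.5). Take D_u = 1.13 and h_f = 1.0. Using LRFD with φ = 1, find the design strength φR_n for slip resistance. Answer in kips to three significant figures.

R_n = μ · D_u · h_f · T_b · n_s · n_b = 0.5 × 1.13 × 1.0 × 64 × 1 × 2 = 72.32 kips.
Design strength φR_n = 1 × 72.32 = 72.3 kips.

72.3 kips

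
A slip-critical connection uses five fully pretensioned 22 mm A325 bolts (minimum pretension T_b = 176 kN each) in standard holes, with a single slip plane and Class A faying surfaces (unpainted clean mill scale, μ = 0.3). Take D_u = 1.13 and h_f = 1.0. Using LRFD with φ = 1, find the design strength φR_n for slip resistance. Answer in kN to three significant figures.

298 kN

R_n = μ · D_u · h_f · T_b · n_s · n_b = 0.3 × 1.13 × 1.0 × 176 × 1 × 5 = 298.3 kN.
Design strength φR_n = 1 × 298.3 = 298 kN.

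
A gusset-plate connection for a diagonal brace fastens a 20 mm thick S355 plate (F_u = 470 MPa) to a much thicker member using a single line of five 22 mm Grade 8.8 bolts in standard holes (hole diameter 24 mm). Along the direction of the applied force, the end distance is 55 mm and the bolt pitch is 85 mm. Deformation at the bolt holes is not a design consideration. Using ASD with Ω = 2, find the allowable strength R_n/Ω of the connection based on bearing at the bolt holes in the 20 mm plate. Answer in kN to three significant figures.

1540 kN

Per bolt r_n = 1.5 l_c t F_u ≤ 3.0 d t F_u; upper limit = 3.0 × 22 × 20 × 470 / 1000 = 620.4 kN.
Edge bolt: l_c = 55 − 24/2 = 43 mm → 1.5 × 43 × 20 × 470 / 1000 = 606.3 → r_n = 606.3 kN.
Interior bolts: l_c = 85 − 24 = 61 mm → 1.5 × 61 × 20 × 470 / 1000 = 860.1 → r_n = 620.4 kN.
R_n = 1 × 606.3 + 4 × 620.4 = 3088 kN.
Allowable strength R_n/Ω = 3088 / 2 = 1540 kN.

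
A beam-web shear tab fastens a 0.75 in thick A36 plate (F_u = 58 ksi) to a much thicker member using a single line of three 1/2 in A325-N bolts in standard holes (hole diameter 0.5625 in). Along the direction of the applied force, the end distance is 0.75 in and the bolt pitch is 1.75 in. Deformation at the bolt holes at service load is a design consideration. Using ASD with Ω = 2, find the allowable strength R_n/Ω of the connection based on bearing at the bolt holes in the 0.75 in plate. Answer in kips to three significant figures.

Per bolt r_n = 1.2 l_c t F_u ≤ 2.4 d t F_u; upper limit = 2.4 × 0.5 × 0.75 × 58 = 52.2 kips.
Edge bolt: l_c = 0.75 − 0.5625/2 = 0.4688 in → 1.2 × 0.4688 × 0.75 × 58 = 24.47 → r_n = 24.47 kips.
Interior bolts: l_c = 1.75 − 0.5625 = 1.188 in → 1.2 × 1.188 × 0.75 × 58 = 61.99 → r_n = 52.2 kips.
R_n = 1 × 24.47 + 2 × 52.2 = 128.9 kips.
Allowable strength R_n/Ω = 128.9 / 2 = 64.4 kips.

64.4 kips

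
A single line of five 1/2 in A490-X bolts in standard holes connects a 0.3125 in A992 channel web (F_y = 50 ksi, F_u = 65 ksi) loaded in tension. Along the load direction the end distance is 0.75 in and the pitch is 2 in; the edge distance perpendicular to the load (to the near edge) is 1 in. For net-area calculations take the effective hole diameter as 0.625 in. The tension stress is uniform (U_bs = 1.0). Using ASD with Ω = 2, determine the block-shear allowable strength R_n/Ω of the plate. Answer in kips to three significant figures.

43.2 kips

Shear plane L_v = 0.75 + 4·2 = 8.75 in; A_gv = 8.75 × 0.3125 = 2.734 in².
A_nv = (8.75 − 4.5·0.625) × 0.3125 = 1.855 in².
A_nt = (1 − 0.5·0.625) × 0.3125 = 0.2148 in².
0.6 F_u A_nv = 72.36 kips; 0.6 F_y A_gv = 82.03 kips → shear rupture governs the shear term.
R_n = 72.36 + 1.0 × 65 × 0.2148 = 86.33 kips.
Allowable strength R_n/Ω = 86.33 / 2 = 43.2 kips.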